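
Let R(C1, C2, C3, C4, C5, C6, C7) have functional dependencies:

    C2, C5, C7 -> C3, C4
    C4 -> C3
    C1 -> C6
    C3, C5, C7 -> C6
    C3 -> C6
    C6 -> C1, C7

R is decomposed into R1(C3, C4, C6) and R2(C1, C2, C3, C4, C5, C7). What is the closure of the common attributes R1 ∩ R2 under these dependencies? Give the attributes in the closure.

C1, C3, C4, C6, C7

R1 ∩ R2 = {C3, C4}.
C3 → C6 applies, adding C6
C6 → C1, C7 applies, adding C1, C7
Closure: {C1, C3, C4, C6, C7}.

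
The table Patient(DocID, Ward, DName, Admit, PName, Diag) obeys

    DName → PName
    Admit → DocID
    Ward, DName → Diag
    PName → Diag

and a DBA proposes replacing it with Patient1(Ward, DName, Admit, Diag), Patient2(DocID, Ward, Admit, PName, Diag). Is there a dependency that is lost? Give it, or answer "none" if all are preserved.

DName → PName

Check DName → PName: no single fragment contains all of {DName, PName}, and the restricted closure of {DName} across the fragments never reaches {PName}.
Admit → DocID is preserved.
Ward, DName → Diag is preserved.
PName → Diag is preserved.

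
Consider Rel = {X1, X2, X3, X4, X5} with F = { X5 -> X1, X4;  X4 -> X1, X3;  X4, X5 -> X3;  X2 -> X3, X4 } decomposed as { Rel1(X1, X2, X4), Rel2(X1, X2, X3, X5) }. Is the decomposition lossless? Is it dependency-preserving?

lossless but not dependency-preserving

Lossless test: (X1, X2)⁺ = {X1, X2, X3, X4}, which contains all of one fragment — lossless.
Dependency preservation: the restricted closure of {X5} across the fragments never reaches {X1, X4}, so X5 → X1, X4 cannot be enforced without a join — not preserved.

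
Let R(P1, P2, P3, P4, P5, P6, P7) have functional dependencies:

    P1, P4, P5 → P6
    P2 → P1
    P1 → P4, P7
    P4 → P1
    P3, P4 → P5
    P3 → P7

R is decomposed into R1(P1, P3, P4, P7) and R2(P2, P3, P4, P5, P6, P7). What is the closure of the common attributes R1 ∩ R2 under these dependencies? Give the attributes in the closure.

R1 ∩ R2 = {P3, P4, P7}.
P4 → P1 applies, adding P1
P3, P4 → P5 applies, adding P5
P1, P4, P5 → P6 applies, adding P6
Closure: {P1, P3, P4, P5, P6, P7}.

P1, P3, P4, P5, P6, P7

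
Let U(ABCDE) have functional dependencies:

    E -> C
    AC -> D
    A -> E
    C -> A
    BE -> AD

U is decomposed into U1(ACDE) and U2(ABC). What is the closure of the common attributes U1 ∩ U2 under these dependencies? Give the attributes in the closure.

U1 ∩ U2 = {AC}.
AC → D applies, adding D
A → E applies, adding E
Closure: {ACDE}.

ACDE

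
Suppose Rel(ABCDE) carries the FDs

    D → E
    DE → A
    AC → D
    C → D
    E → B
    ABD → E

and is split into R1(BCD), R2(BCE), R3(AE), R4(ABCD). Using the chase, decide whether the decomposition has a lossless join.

Yes

Chase test. Columns are ABCDE; row i has aⱼ where attribute j ∈ Ri, else bᵢⱼ.
Initial tableau (one row per fragment):
  row 1: b11 a2 a3 a4 b15
  row 2: b21 a2 a3 b24 a5
  row 3: a1 b32 b33 b34 a5
  row 4: a1 a2 a3 a4 b45
Rows 1 and 4 agree on D; apply D→E and equate their E entries.
Rows 1 and 4 agree on DE; apply DE→A and equate their A entries.
Rows 1 and 2 agree on C; apply C→D and equate their D entries.
Rows 2 and 3 agree on E; apply E→B and equate their B entries.
Rows 1 and 2 agree on D; apply D→E and equate their E entries.
Rows 1 and 2 agree on DE; apply DE→A and equate their A entries.
Row 1 is now all distinguished symbols — the join is lossless.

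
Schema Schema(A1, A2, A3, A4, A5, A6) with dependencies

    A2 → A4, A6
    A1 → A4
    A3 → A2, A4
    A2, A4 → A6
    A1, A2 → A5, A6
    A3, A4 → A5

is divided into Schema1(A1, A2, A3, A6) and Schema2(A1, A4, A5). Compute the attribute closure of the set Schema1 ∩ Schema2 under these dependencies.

Schema1 ∩ Schema2 = {A1}.
A1 → A4 applies, adding A4
Closure: {A1, A4}.

A1, A4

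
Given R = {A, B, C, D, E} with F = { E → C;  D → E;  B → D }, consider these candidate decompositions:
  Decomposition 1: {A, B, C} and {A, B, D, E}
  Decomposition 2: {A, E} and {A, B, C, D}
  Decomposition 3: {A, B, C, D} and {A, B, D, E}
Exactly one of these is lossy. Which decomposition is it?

Decomposition 2

Decomposition 1: common = {A, B}, closure = {A, B, C, D, E} → lossless.
Decomposition 2: common = {A}, closure = {A} → lossy.
Decomposition 3: common = {A, B, D}, closure = {A, B, C, D, E} → lossless.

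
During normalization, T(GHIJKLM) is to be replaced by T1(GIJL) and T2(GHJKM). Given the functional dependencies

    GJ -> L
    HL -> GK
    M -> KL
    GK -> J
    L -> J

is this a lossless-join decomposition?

No

Common attributes: T1 ∩ T2 = {GJ}.
Closure of {GJ}: GJ → L applies, adding L. So (GJ)⁺ = {GJL}.
The closure contains neither all of T1 = {GIJL} nor all of T2 = {GHJKM}, so the common attributes are not a superkey of either fragment. The join is lossy.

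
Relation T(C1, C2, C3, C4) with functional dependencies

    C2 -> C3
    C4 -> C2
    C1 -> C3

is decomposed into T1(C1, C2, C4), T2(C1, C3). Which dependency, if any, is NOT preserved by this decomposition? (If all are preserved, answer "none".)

Check C2 → C3: no single fragment contains all of {C2, C3}, and the restricted closure of {C2} across the fragments never reaches {C3}.
C4 → C2 is preserved.
C1 → C3 is preserved.

C2 -> C3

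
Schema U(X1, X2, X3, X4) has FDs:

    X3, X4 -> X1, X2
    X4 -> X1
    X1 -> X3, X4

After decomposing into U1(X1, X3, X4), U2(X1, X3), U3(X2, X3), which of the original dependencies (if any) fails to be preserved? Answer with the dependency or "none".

Check X3, X4 → X1, X2: no single fragment contains all of {X1, X2, X3, X4}, and the restricted closure of {X3, X4} across the fragments never reaches {X1, X2}.
X4 → X1 is preserved.
X1 → X3, X4 is preserved.

X3, X4 -> X1, X2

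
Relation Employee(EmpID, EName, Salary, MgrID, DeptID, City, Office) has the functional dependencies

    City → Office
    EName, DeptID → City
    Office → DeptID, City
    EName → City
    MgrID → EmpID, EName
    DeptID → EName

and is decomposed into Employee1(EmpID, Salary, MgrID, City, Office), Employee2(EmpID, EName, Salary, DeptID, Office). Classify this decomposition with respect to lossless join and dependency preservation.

lossless and dependency-preserving

Lossless test: (EmpID, Salary, Office)⁺ = {EmpID, EName, Salary, DeptID, City, Office}, which contains all of one fragment — lossless.
Dependency preservation: EName, DeptID → City; Office → DeptID, City; EName → City; MgrID → EmpID, EName are not contained in any single fragment, but the restricted closure of each left-hand side across the fragments still reaches the right-hand side; the remaining FDs each lie inside some fragment. All dependencies are preserved.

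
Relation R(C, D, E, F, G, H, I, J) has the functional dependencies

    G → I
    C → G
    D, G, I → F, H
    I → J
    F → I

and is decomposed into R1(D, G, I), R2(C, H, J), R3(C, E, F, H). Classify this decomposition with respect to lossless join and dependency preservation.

lossy and not dependency-preserving

Lossless test (chase): Rows 2 and 3 agree on C; apply C→G and equate their G entries. Rows 2 and 3 agree on G; apply G→I and equate their I entries. Rows 2 and 3 agree on I; apply I→J and equate their J entries. No row becomes fully distinguished — the join is lossy.
Dependency preservation: the restricted closure of {C} across the fragments never reaches {G}, so C → G cannot be enforced without a join — not preserved.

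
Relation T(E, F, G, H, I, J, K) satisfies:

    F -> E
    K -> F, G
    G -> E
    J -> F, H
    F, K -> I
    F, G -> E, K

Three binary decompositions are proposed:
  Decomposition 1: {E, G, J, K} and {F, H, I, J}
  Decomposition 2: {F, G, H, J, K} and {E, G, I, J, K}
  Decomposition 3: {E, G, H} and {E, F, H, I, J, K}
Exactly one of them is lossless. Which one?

Decomposition 2

Decomposition 1: common = {J}, closure = {E, F, H, J} → lossy.
Decomposition 2: common = {G, J, K}, closure = {E, F, G, H, I, J, K} → lossless.
Decomposition 3: common = {E, H}, closure = {E, H} → lossy.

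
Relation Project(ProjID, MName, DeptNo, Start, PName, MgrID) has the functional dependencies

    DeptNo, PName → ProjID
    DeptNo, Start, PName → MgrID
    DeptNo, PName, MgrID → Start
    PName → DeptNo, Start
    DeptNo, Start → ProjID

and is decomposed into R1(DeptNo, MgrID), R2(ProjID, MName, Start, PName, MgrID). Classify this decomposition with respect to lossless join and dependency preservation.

Lossless test: (MgrID)⁺ = {MgrID}, which is a superkey of neither fragment — lossy.
Dependency preservation: the restricted closure of {PName} across the fragments never reaches {DeptNo, Start}, so PName → DeptNo, Start cannot be enforced without a join — not preserved.

lossy and not dependency-preserving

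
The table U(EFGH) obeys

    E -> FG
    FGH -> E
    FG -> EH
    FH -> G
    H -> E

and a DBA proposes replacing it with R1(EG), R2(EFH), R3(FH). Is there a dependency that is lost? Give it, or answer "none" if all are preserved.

FG -> EH

Check FG → EH: no single fragment contains all of {EFGH}, and the restricted closure of {FG} across the fragments never reaches {EH}.
E → FG is preserved.
FGH → E is preserved.
FH → G is preserved.
H → E is preserved.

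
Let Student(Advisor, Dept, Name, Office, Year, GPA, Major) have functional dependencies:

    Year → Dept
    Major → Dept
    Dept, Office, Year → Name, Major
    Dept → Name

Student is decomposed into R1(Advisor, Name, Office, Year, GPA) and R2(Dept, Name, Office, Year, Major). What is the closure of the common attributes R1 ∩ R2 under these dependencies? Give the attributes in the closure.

Dept, Name, Office, Year, Major

R1 ∩ R2 = {Name, Office, Year}.
Year → Dept applies, adding Dept
Dept, Office, Year → Name, Major applies, adding Major
Closure: {Dept, Name, Office, Year, Major}.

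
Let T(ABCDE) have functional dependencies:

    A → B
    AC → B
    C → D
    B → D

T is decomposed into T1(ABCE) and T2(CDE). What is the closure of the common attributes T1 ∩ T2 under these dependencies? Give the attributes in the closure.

CDE

T1 ∩ T2 = {CE}.
C → D applies, adding D
Closure: {CDE}.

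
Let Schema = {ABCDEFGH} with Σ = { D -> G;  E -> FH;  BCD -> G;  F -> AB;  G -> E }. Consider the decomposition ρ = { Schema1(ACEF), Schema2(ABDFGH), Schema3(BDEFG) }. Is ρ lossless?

No

Chase test. Columns are ABCDEFGH; row i has aⱼ where attribute j ∈ Schemai, else bᵢⱼ.
Initial tableau (one row per fragment):
  row 1: a1 b12 a3 b14 a5 a6 b17 b18
  row 2: a1 a2 b23 a4 b25 a6 a7 a8
  row 3: b31 a2 b33 a4 a5 a6 a7 b38
Rows 1 and 3 agree on E; apply E→FH and equate their FH entries.
Rows 1 and 2 agree on F; apply F→AB and equate their AB entries.
Rows 1 and 3 agree on F; apply F→AB and equate their AB entries.
Rows 2 and 3 agree on G; apply G→E and equate their E entries.
Rows 1 and 2 agree on E; apply E→FH and equate their FH entries.
No row becomes fully distinguished — the join is lossy.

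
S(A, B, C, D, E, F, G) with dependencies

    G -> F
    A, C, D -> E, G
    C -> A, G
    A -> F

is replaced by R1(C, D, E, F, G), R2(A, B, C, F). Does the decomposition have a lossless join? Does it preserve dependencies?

Lossless test: (C, F)⁺ = {A, C, F, G}, which is a superkey of neither fragment — lossy.
Dependency preservation: A, C, D → E, G; C → A, G are not contained in any single fragment, but the restricted closure of each left-hand side across the fragments still reaches the right-hand side; the remaining FDs each lie inside some fragment. All dependencies are preserved.

lossy but dependency-preserving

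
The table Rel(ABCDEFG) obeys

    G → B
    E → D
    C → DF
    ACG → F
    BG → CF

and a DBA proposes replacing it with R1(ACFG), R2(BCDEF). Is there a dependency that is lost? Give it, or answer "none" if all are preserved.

Check G → B: no single fragment contains all of {BG}, and the restricted closure of {G} across the fragments never reaches {B}.
E → D is preserved.
C → DF is preserved.
ACG → F is preserved.
BG → CF is preserved.

G → B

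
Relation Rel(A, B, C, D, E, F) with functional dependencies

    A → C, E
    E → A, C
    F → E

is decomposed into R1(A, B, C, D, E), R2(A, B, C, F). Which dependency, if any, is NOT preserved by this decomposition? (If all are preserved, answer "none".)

A → C, E lies within R1.
E → A, C lies within R1.
F → E: restricted closure across fragments reaches E.
Every dependency is enforceable on the fragments, so the decomposition is dependency-preserving.

none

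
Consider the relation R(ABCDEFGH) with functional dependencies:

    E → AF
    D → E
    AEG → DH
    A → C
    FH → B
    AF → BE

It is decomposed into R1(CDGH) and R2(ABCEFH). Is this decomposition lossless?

No

Common attributes: R1 ∩ R2 = {CH}.
No dependency enlarges {CH}, so (CH)⁺ = {CH}.
The closure contains neither all of R1 = {CDGH} nor all of R2 = {ABCEFH}, so the common attributes are not a superkey of either fragment. The join is lossy.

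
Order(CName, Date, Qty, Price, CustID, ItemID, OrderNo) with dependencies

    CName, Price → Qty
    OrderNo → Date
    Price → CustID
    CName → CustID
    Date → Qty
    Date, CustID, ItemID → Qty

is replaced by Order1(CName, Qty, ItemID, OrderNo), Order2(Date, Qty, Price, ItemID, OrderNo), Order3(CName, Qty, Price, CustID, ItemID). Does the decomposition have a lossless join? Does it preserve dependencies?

lossy but dependency-preserving

Lossless test (chase): Rows 1 and 2 agree on OrderNo; apply OrderNo→Date and equate their Date entries. Rows 2 and 3 agree on Price; apply Price→CustID and equate their CustID entries. Rows 1 and 3 agree on CName; apply CName→CustID and equate their CustID entries. No row becomes fully distinguished — the join is lossy.
Dependency preservation: Date, CustID, ItemID → Qty is not contained in any single fragment, but the restricted closure of its left-hand side across the fragments still reaches the right-hand side; the remaining FDs each lie inside some fragment. All dependencies are preserved.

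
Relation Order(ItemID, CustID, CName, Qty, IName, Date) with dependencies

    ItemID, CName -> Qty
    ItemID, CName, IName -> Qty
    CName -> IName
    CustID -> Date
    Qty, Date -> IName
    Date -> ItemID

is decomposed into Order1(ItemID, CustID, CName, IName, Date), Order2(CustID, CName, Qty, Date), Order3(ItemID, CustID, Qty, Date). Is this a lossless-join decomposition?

Yes

Chase test. Columns are ItemID, CustID, CName, Qty, IName, Date; row i has aⱼ where attribute j ∈ Orderi, else bᵢⱼ.
Initial tableau (one row per fragment):
  row 1: a1 a2 a3 b14 a5 a6
  row 2: b21 a2 a3 a4 b25 a6
  row 3: a1 a2 b33 a4 b35 a6
Rows 1 and 2 agree on CName; apply CName→IName and equate their IName entries.
Rows 2 and 3 agree on Qty, Date; apply Qty, Date→IName and equate their IName entries.
Rows 1 and 2 agree on Date; apply Date→ItemID and equate their ItemID entries.
Rows 1 and 2 agree on ItemID, CName; apply ItemID, CName→Qty and equate their Qty entries.
Row 1 is now all distinguished symbols — the join is lossless.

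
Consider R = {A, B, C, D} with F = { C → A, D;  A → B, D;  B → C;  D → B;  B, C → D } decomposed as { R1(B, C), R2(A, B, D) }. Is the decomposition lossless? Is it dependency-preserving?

lossless and dependency-preserving

Lossless test: (B)⁺ = {A, B, C, D}, which contains all of one fragment — lossless.
Dependency preservation: C → A, D; B, C → D are not contained in any single fragment, but the restricted closure of each left-hand side across the fragments still reaches the right-hand side; the remaining FDs each lie inside some fragment. All dependencies are preserved.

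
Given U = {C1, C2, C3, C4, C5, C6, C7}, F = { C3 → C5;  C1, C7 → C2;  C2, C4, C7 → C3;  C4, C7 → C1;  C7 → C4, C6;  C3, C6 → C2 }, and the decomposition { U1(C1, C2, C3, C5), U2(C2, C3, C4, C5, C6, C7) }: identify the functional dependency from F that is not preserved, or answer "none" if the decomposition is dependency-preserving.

C4, C7 → C1

Check C4, C7 → C1: no single fragment contains all of {C1, C4, C7}, and the restricted closure of {C4, C7} across the fragments never reaches {C1}.
C3 → C5 is preserved.
C1, C7 → C2 is preserved.
C2, C4, C7 → C3 is preserved.
C7 → C4, C6 is preserved.
C3, C6 → C2 is preserved.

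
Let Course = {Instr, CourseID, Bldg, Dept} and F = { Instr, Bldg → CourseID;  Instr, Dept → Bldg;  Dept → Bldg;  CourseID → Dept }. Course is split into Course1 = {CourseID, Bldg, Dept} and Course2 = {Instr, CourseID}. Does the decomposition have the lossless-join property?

Yes

Common attributes: Course1 ∩ Course2 = {CourseID}.
Closure of {CourseID}: CourseID → Dept applies, adding Dept; Dept → Bldg applies, adding Bldg. So (CourseID)⁺ = {CourseID, Bldg, Dept}.
This closure contains every attribute of Course1, so Course1 ∩ Course2 → Course1. The join is lossless.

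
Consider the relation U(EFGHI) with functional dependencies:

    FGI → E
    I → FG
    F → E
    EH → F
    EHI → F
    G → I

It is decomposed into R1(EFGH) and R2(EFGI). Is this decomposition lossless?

Yes

Common attributes: R1 ∩ R2 = {EFG}.
Closure of {EFG}: G → I applies, adding I. So (EFG)⁺ = {EFGI}.
This closure contains every attribute of R2, so R1 ∩ R2 → R2. The join is lossless.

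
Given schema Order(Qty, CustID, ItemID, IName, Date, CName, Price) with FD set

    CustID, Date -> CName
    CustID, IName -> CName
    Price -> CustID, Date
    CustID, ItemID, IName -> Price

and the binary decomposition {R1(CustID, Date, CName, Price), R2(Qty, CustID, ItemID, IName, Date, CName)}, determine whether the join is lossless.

Common attributes: R1 ∩ R2 = {CustID, Date, CName}.
No dependency enlarges {CustID, Date, CName}, so (CustID, Date, CName)⁺ = {CustID, Date, CName}.
The closure contains neither all of R1 = {CustID, Date, CName, Price} nor all of R2 = {Qty, CustID, ItemID, IName, Date, CName}, so the common attributes are not a superkey of either fragment. The join is lossy.

No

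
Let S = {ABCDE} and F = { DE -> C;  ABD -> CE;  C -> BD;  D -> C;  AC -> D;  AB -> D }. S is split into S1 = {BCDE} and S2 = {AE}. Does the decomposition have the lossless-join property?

Common attributes: S1 ∩ S2 = {E}.
No dependency enlarges {E}, so (E)⁺ = {E}.
The closure contains neither all of S1 = {BCDE} nor all of S2 = {AE}, so the common attributes are not a superkey of either fragment. The join is lossy.

No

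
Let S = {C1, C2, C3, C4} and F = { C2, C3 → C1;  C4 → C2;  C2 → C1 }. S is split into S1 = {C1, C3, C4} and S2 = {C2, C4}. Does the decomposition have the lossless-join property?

Yes

Common attributes: S1 ∩ S2 = {C4}.
Closure of {C4}: C4 → C2 applies, adding C2; C2 → C1 applies, adding C1. So (C4)⁺ = {C1, C2, C4}.
This closure contains every attribute of S2, so S1 ∩ S2 → S2. The join is lossless.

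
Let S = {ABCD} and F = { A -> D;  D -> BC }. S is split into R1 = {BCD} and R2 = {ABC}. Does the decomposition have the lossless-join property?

No

Common attributes: R1 ∩ R2 = {BC}.
No dependency enlarges {BC}, so (BC)⁺ = {BC}.
The closure contains neither all of R1 = {BCD} nor all of R2 = {ABC}, so the common attributes are not a superkey of either fragment. The join is lossy.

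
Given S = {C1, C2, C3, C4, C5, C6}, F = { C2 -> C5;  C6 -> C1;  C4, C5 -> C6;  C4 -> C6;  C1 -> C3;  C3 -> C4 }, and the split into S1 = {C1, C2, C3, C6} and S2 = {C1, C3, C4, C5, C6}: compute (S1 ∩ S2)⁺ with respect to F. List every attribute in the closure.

C1, C3, C4, C6

S1 ∩ S2 = {C1, C3, C6}.
C3 → C4 applies, adding C4
Closure: {C1, C3, C4, C6}.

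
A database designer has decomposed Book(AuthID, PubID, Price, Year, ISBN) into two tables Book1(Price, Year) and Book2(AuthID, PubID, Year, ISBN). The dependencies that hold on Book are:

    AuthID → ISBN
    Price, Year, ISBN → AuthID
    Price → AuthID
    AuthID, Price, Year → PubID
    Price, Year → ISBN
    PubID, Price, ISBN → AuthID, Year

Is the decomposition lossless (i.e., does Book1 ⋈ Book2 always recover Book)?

Common attributes: Book1 ∩ Book2 = {Year}.
No dependency enlarges {Year}, so (Year)⁺ = {Year}.
The closure contains neither all of Book1 = {Price, Year} nor all of Book2 = {AuthID, PubID, Year, ISBN}, so the common attributes are not a superkey of either fragment. The join is lossy.

No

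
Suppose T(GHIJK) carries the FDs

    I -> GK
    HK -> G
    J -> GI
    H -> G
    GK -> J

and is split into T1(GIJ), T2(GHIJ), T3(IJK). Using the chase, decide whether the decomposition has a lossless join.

Yes

Chase test. Columns are GHIJK; row i has aⱼ where attribute j ∈ Ti, else bᵢⱼ.
Initial tableau (one row per fragment):
  row 1: a1 b12 a3 a4 b15
  row 2: a1 a2 a3 a4 b25
  row 3: b31 b32 a3 a4 a5
Rows 1 and 2 agree on I; apply I→GK and equate their GK entries.
Rows 1 and 3 agree on I; apply I→GK and equate their GK entries.
Row 2 is now all distinguished symbols — the join is lossless.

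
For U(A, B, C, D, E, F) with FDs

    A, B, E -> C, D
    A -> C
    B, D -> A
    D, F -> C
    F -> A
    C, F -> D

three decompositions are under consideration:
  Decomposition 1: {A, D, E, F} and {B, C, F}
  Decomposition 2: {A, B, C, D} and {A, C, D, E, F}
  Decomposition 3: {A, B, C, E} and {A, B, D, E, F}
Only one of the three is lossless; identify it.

Decomposition 1: common = {F}, closure = {A, C, D, F} → lossy.
Decomposition 2: common = {A, C, D}, closure = {A, C, D} → lossy.
Decomposition 3: common = {A, B, E}, closure = {A, B, C, D, E} → lossless.

Decomposition 3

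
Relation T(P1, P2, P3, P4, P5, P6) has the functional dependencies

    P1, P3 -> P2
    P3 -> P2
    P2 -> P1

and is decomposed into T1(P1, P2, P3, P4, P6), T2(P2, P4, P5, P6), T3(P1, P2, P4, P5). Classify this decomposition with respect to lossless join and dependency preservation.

lossy but dependency-preserving

Lossless test (chase): Rows 1 and 2 agree on P2; apply P2→P1 and equate their P1 entries. No row becomes fully distinguished — the join is lossy.
Dependency preservation: every FD's attributes lie within a single fragment, so each can be enforced locally — preserved.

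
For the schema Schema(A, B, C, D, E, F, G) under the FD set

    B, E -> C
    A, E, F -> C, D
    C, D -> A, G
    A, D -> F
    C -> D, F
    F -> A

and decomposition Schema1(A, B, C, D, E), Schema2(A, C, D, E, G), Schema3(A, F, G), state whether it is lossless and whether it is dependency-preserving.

lossy and not dependency-preserving

Lossless test (chase): Rows 1 and 2 agree on C, D; apply C, D→A, G and equate their A, G entries. Rows 1 and 2 agree on A, D; apply A, D→F and equate their F entries. No row becomes fully distinguished — the join is lossy.
Dependency preservation: the restricted closure of {A, E, F} across the fragments never reaches {C, D}, so A, E, F → C, D cannot be enforced without a join — not preserved.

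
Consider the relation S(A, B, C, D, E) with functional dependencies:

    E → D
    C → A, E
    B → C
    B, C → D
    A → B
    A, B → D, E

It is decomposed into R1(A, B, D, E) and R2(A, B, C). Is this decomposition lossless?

Common attributes: R1 ∩ R2 = {A, B}.
Closure of {A, B}: B → C applies, adding C; B, C → D applies, adding D; A, B → D, E applies, adding E. So (A, B)⁺ = {A, B, C, D, E}.
This closure contains every attribute of R1, so R1 ∩ R2 → R1. The join is lossless.

Yes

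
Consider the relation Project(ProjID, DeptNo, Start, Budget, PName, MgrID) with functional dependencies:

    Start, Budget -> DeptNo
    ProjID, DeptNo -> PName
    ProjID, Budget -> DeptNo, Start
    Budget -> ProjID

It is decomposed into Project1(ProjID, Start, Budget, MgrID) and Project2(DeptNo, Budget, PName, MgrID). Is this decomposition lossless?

Yes

Common attributes: Project1 ∩ Project2 = {Budget, MgrID}.
Closure of {Budget, MgrID}: Budget → ProjID applies, adding ProjID; ProjID, Budget → DeptNo, Start applies, adding DeptNo, Start; ProjID, DeptNo → PName applies, adding PName. So (Budget, MgrID)⁺ = {ProjID, DeptNo, Start, Budget, PName, MgrID}.
This closure contains every attribute of Project1, so Project1 ∩ Project2 → Project1. The join is lossless.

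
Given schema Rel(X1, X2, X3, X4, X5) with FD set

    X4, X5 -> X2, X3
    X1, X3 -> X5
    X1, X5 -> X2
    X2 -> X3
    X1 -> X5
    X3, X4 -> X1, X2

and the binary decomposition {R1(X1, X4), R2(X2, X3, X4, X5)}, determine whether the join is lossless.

Common attributes: R1 ∩ R2 = {X4}.
No dependency enlarges {X4}, so (X4)⁺ = {X4}.
The closure contains neither all of R1 = {X1, X4} nor all of R2 = {X2, X3, X4, X5}, so the common attributes are not a superkey of either fragment. The join is lossy.

No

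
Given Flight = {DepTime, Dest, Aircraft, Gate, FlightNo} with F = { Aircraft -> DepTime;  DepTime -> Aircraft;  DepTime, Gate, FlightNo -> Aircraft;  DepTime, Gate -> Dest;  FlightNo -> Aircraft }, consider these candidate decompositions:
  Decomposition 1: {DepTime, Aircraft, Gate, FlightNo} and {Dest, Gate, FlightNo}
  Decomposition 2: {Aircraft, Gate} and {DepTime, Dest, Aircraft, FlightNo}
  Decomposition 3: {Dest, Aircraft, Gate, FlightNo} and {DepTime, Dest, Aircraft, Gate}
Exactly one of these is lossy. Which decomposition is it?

Decomposition 1: common = {Gate, FlightNo}, closure = {DepTime, Dest, Aircraft, Gate, FlightNo} → lossless.
Decomposition 2: common = {Aircraft}, closure = {DepTime, Aircraft} → lossy.
Decomposition 3: common = {Dest, Aircraft, Gate}, closure = {DepTime, Dest, Aircraft, Gate} → lossless.

Decomposition 2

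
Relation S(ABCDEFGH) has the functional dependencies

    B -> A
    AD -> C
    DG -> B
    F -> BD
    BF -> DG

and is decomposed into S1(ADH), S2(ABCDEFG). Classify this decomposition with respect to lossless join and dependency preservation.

lossy but dependency-preserving

Lossless test: (AD)⁺ = {ACD}, which is a superkey of neither fragment — lossy.
Dependency preservation: every FD's attributes lie within a single fragment, so each can be enforced locally — preserved.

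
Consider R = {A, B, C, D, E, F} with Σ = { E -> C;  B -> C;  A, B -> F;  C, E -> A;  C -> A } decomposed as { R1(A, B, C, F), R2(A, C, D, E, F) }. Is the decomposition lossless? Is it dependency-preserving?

lossy but dependency-preserving

Lossless test: (A, C, F)⁺ = {A, C, F}, which is a superkey of neither fragment — lossy.
Dependency preservation: every FD's attributes lie within a single fragment, so each can be enforced locally — preserved.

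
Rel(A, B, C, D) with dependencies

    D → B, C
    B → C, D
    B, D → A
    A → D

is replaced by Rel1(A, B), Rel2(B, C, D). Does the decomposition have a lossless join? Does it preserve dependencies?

Lossless test: (B)⁺ = {A, B, C, D}, which contains all of one fragment — lossless.
Dependency preservation: B, D → A; A → D are not contained in any single fragment, but the restricted closure of each left-hand side across the fragments still reaches the right-hand side; the remaining FDs each lie inside some fragment. All dependencies are preserved.

lossless and dependency-preserving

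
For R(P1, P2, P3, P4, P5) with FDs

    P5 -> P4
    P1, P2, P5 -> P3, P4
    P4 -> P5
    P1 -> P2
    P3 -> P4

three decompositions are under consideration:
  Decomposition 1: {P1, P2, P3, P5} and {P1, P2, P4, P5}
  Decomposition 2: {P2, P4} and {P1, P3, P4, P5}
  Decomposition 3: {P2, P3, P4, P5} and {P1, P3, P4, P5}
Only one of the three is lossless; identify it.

Decomposition 1: common = {P1, P2, P5}, closure = {P1, P2, P3, P4, P5} → lossless.
Decomposition 2: common = {P4}, closure = {P4, P5} → lossy.
Decomposition 3: common = {P3, P4, P5}, closure = {P3, P4, P5} → lossy.

Decomposition 1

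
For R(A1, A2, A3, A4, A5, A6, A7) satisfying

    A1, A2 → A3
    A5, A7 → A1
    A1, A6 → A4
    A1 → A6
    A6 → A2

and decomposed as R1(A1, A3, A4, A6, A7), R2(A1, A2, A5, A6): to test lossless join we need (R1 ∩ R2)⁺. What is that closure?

R1 ∩ R2 = {A1, A6}.
A1, A6 → A4 applies, adding A4
A6 → A2 applies, adding A2
A1, A2 → A3 applies, adding A3
Closure: {A1, A2, A3, A4, A6}.

A1, A2, A3, A4, A6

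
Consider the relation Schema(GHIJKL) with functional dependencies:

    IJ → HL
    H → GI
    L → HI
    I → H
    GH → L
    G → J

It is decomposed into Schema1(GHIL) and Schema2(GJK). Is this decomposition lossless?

No

Common attributes: Schema1 ∩ Schema2 = {G}.
Closure of {G}: G → J applies, adding J. So (G)⁺ = {GJ}.
The closure contains neither all of Schema1 = {GHIL} nor all of Schema2 = {GJK}, so the common attributes are not a superkey of either fragment. The join is lossy.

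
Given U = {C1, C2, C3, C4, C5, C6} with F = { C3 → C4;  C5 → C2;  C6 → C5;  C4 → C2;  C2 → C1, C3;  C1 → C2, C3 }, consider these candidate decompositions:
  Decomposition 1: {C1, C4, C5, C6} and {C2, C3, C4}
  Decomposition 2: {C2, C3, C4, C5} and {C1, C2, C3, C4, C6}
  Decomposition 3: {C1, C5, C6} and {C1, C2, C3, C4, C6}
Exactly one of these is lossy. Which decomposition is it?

Decomposition 1: common = {C4}, closure = {C1, C2, C3, C4} → lossless.
Decomposition 2: common = {C2, C3, C4}, closure = {C1, C2, C3, C4} → lossy.
Decomposition 3: common = {C1, C6}, closure = {C1, C2, C3, C4, C5, C6} → lossless.

Decomposition 2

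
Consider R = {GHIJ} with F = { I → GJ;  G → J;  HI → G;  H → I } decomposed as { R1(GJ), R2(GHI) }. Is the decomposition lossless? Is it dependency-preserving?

lossless and dependency-preserving

Lossless test: (G)⁺ = {GJ}, which contains all of one fragment — lossless.
Dependency preservation: I → GJ is not contained in any single fragment, but the restricted closure of its left-hand side across the fragments still reaches the right-hand side; the remaining FDs each lie inside some fragment. All dependencies are preserved.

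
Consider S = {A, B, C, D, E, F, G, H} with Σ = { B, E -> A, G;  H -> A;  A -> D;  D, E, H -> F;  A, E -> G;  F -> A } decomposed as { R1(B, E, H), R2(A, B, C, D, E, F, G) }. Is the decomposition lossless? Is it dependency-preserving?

lossy and not dependency-preserving

Lossless test: (B, E)⁺ = {A, B, D, E, G}, which is a superkey of neither fragment — lossy.
Dependency preservation: the restricted closure of {H} across the fragments never reaches {A}, so H → A cannot be enforced without a join — not preserved.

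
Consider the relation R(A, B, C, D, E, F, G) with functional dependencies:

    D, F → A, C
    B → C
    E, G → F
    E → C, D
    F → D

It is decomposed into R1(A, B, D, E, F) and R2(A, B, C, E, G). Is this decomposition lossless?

No

Common attributes: R1 ∩ R2 = {A, B, E}.
Closure of {A, B, E}: B → C applies, adding C; E → C, D applies, adding D. So (A, B, E)⁺ = {A, B, C, D, E}.
The closure contains neither all of R1 = {A, B, D, E, F} nor all of R2 = {A, B, C, E, G}, so the common attributes are not a superkey of either fragment. The join is lossy.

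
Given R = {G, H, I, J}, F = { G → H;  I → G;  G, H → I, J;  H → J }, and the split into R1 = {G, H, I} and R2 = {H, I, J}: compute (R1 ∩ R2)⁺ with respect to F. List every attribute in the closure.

G, H, I, J

R1 ∩ R2 = {H, I}.
I → G applies, adding G
G, H → I, J applies, adding J
Closure: {G, H, I, J}.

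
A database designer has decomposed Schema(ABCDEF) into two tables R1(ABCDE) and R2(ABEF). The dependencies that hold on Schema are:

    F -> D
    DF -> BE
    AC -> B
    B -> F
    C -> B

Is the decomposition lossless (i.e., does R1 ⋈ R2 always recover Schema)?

Common attributes: R1 ∩ R2 = {ABE}.
Closure of {ABE}: B → F applies, adding F; F → D applies, adding D. So (ABE)⁺ = {ABDEF}.
This closure contains every attribute of R2, so R1 ∩ R2 → R2. The join is lossless.

Yes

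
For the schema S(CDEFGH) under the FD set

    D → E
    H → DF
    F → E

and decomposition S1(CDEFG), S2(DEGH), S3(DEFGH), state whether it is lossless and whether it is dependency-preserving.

Lossless test (chase): Rows 2 and 3 agree on H; apply H→DF and equate their DF entries. No row becomes fully distinguished — the join is lossy.
Dependency preservation: every FD's attributes lie within a single fragment, so each can be enforced locally — preserved.

lossy but dependency-preserving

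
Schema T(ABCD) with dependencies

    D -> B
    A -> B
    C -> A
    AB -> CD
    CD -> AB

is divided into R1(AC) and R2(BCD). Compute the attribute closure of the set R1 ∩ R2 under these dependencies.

R1 ∩ R2 = {C}.
C → A applies, adding A
A → B applies, adding B
AB → CD applies, adding D
Closure: {ABCD}.

ABCD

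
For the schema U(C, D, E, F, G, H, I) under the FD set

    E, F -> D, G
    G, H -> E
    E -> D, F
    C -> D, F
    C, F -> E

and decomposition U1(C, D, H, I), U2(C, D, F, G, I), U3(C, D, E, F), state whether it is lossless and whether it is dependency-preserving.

lossless but not dependency-preserving

Lossless test (chase): Rows 1 and 2 agree on C; apply C→D, F and equate their D, F entries. Rows 1 and 2 agree on C, F; apply C, F→E and equate their E entries. Rows 1 and 3 agree on C, F; apply C, F→E and equate their E entries. Rows 1 and 2 agree on E, F; apply E, F→D, G and equate their D, G entries. Rows 1 and 3 agree on E, F; apply E, F→D, G and equate their D, G entries. Row 1 is now all distinguished symbols — the join is lossless.
Dependency preservation: the restricted closure of {E, F} across the fragments never reaches {D, G}, so E, F → D, G cannot be enforced without a join — not preserved.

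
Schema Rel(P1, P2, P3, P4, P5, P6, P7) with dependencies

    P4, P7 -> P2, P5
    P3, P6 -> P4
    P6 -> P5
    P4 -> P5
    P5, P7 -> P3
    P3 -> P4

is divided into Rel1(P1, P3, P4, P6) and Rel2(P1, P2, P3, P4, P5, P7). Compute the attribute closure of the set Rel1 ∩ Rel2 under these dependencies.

Rel1 ∩ Rel2 = {P1, P3, P4}.
P4 → P5 applies, adding P5
Closure: {P1, P3, P4, P5}.

P1, P3, P4, P5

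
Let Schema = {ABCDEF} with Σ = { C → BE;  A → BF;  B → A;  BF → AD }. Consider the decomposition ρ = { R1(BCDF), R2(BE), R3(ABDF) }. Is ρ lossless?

No

Chase test. Columns are ABCDEF; row i has aⱼ where attribute j ∈ Ri, else bᵢⱼ.
Initial tableau (one row per fragment):
  row 1: b11 a2 a3 a4 b15 a6
  row 2: b21 a2 b23 b24 a5 b26
  row 3: a1 a2 b33 a4 b35 a6
Rows 1 and 2 agree on B; apply B→A and equate their A entries.
Rows 1 and 3 agree on B; apply B→A and equate their A entries.
Rows 1 and 2 agree on A; apply A→BF and equate their BF entries.
Rows 1 and 2 agree on BF; apply BF→AD and equate their AD entries.
No row becomes fully distinguished — the join is lossy.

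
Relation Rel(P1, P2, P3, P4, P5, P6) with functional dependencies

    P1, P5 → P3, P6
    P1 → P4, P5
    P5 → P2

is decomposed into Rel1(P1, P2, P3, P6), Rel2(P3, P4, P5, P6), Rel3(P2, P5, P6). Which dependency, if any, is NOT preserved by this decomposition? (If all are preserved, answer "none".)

P1 → P4, P5

Check P1 → P4, P5: no single fragment contains all of {P1, P4, P5}, and the restricted closure of {P1} across the fragments never reaches {P4, P5}.
P1, P5 → P3, P6 is preserved.
P5 → P2 is preserved.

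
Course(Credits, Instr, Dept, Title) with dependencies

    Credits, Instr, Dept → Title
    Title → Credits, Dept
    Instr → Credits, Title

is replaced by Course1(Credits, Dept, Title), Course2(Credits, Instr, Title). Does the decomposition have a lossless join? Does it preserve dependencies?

Lossless test: (Credits, Title)⁺ = {Credits, Dept, Title}, which contains all of one fragment — lossless.
Dependency preservation: Credits, Instr, Dept → Title is not contained in any single fragment, but the restricted closure of its left-hand side across the fragments still reaches the right-hand side; the remaining FDs each lie inside some fragment. All dependencies are preserved.

lossless and dependency-preserving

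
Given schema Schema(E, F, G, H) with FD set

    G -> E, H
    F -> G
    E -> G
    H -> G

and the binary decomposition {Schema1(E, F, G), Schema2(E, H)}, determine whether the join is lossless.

Yes

Common attributes: Schema1 ∩ Schema2 = {E}.
Closure of {E}: E → G applies, adding G; G → E, H applies, adding H. So (E)⁺ = {E, G, H}.
This closure contains every attribute of Schema2, so Schema1 ∩ Schema2 → Schema2. The join is lossless.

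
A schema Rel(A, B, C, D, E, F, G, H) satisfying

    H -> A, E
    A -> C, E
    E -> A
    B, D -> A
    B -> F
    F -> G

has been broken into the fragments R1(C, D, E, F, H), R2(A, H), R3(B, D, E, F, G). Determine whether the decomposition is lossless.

Chase test. Columns are A, B, C, D, E, F, G, H; row i has aⱼ where attribute j ∈ Ri, else bᵢⱼ.
Initial tableau (one row per fragment):
  row 1: b11 b12 a3 a4 a5 a6 b17 a8
  row 2: a1 b22 b23 b24 b25 b26 b27 a8
  row 3: b31 a2 b33 a4 a5 a6 a7 b38
Rows 1 and 2 agree on H; apply H→A, E and equate their A, E entries.
Rows 1 and 2 agree on A; apply A→C, E and equate their C, E entries.
Rows 1 and 3 agree on E; apply E→A and equate their A entries.
Rows 1 and 3 agree on F; apply F→G and equate their G entries.
Rows 1 and 3 agree on A; apply A→C, E and equate their C, E entries.
No row becomes fully distinguished — the join is lossy.

No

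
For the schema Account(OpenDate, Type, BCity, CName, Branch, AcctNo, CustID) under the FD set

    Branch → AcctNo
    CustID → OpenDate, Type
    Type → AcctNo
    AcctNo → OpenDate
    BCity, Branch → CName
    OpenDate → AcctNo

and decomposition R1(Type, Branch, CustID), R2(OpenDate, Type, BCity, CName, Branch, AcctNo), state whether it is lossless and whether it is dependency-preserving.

Lossless test: (Type, Branch)⁺ = {OpenDate, Type, Branch, AcctNo}, which is a superkey of neither fragment — lossy.
Dependency preservation: CustID → OpenDate, Type is not contained in any single fragment, but the restricted closure of its left-hand side across the fragments still reaches the right-hand side; the remaining FDs each lie inside some fragment. All dependencies are preserved.

lossy but dependency-preserving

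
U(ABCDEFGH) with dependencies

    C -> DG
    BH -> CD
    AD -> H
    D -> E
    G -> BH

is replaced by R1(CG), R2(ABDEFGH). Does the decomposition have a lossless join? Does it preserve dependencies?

Lossless test: (G)⁺ = {BCDEGH}, which contains all of one fragment — lossless.
Dependency preservation: C → DG; BH → CD are not contained in any single fragment, but the restricted closure of each left-hand side across the fragments still reaches the right-hand side; the remaining FDs each lie inside some fragment. All dependencies are preserved.

lossless and dependency-preserving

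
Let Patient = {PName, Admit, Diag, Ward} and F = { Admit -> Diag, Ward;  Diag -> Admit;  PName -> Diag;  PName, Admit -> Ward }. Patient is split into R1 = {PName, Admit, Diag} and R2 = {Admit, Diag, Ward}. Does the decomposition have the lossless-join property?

Common attributes: R1 ∩ R2 = {Admit, Diag}.
Closure of {Admit, Diag}: Admit → Diag, Ward applies, adding Ward. So (Admit, Diag)⁺ = {Admit, Diag, Ward}.
This closure contains every attribute of R2, so R1 ∩ R2 → R2. The join is lossless.

Yes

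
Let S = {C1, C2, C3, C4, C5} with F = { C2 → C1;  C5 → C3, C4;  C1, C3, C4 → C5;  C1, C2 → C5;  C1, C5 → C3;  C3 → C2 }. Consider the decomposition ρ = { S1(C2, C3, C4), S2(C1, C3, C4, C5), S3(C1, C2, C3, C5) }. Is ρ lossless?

Chase test. Columns are C1, C2, C3, C4, C5; row i has aⱼ where attribute j ∈ Si, else bᵢⱼ.
Initial tableau (one row per fragment):
  row 1: b11 a2 a3 a4 b15
  row 2: a1 b22 a3 a4 a5
  row 3: a1 a2 a3 b34 a5
Rows 1 and 3 agree on C2; apply C2→C1 and equate their C1 entries.
Rows 2 and 3 agree on C5; apply C5→C3, C4 and equate their C3, C4 entries.
Rows 1 and 2 agree on C1, C3, C4; apply C1, C3, C4→C5 and equate their C5 entries.
Rows 1 and 2 agree on C3; apply C3→C2 and equate their C2 entries.
Row 1 is now all distinguished symbols — the join is lossless.

Yes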